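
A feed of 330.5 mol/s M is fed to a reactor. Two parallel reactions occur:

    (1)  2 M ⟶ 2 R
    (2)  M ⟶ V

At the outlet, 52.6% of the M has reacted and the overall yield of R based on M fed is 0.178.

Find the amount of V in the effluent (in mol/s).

Yield of R: 2ξ₁ / 330.5 = 0.178 → ξ₁ = 29.41 mol/s.
Conversion of M: 2ξ₁ + 1ξ₂ = 0.526 × 330.5 = 173.8 → ξ₂ = 115 mol/s.
Outlet amounts (n = n₀ + Σ ν·ξ):
  M: 330.5 − 2(29.41) − 1(115) = 156.7
  R: 0 + 2(29.41) = 58.83
  V: 0 + 1(115) = 115

115 mol/s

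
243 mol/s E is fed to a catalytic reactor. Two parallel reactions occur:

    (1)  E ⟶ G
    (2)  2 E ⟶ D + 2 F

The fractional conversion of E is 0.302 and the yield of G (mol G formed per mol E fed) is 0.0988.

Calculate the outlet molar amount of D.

24.7 mol/s

Yield of G: 1ξ₁ / 243 = 0.0988 → ξ₁ = 24.01 mol/s.
Conversion of E: 1ξ₁ + 2ξ₂ = 0.302 × 243 = 73.39 → ξ₂ = 24.69 mol/s.
Outlet amounts (n = n₀ + Σ ν·ξ):
  E: 243 − 1(24.01) − 2(24.69) = 169.6
  G: 0 + 1(24.01) = 24.01
  D: 0 + 1(24.69) = 24.69
  F: 0 + 2(24.69) = 49.38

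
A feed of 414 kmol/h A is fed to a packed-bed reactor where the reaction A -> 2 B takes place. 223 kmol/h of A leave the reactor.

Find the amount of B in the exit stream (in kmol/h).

382 kmol/h

For A: n = n₀ − 1ξ → 223 = 414 − 1ξ, giving ξ = 191 kmol/h.
Outlet amounts (n = n₀ + ν ξ):
  A: 414 − 1(191) = 223
  B: 0 + 2(191) = 382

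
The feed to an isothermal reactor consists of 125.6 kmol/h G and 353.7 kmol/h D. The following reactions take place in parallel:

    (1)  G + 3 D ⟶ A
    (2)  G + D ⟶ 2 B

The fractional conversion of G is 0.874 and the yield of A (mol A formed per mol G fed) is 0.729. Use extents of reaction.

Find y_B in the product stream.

0.178

Yield of A: 1ξ₁ / 125.6 = 0.729 → ξ₁ = 91.56 kmol/h.
Conversion of G: 1ξ₁ + 1ξ₂ = 0.874 × 125.6 = 109.8 → ξ₂ = 18.21 kmol/h.
Outlet amounts (n = n₀ + Σ ν·ξ):
  G: 125.6 − 1(91.56) − 1(18.21) = 15.83
  D: 353.7 − 3(91.56) − 1(18.21) = 60.8
  A: 0 + 1(91.56) = 91.56
  B: 0 + 2(18.21) = 36.42
Total out = 204.6 kmol/h; y_B = 36.42 / 204.6 = 0.178.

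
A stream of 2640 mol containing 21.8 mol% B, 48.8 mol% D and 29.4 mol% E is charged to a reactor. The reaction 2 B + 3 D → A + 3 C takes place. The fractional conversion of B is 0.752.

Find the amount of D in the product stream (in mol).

B reacted = 0.752 × 575.5 = 432.8 mol; ν_B = −2, so ξ = 432.8/2 = 216.4 mol.
Outlet amounts (n = n₀ + ν ξ):
  B: 575.5 − 2(216.4) = 142.7
  D: 1288 − 3(216.4) = 639.1
  A: 0 + 1(216.4) = 216.4
  C: 0 + 3(216.4) = 649.2
  E: 776.2 (inert)

639 mol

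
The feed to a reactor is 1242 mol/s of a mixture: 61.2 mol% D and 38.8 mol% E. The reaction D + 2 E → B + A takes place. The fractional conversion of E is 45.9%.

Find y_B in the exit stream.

0.0978

E reacted = 0.459 × 481.9 = 221.2 mol/s; ν_E = −2, so ξ = 221.2/2 = 110.6 mol/s.
Outlet amounts (n = n₀ + ν ξ):
  D: 760.1 − 1(110.6) = 649.5
  E: 481.9 − 2(110.6) = 260.7
  B: 0 + 1(110.6) = 110.6
  A: 0 + 1(110.6) = 110.6
Total out = 1131 mol/s; y_B = 110.6 / 1131 = 0.09775.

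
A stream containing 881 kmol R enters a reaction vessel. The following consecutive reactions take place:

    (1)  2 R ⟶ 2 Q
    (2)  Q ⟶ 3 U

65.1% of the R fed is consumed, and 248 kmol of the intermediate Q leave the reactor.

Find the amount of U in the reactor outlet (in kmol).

977 kmol

Conversion of R: R consumed = 2ξ₁ = 0.651 × 881 → ξ₁ = 286.8 kmol.
Q balance: n_Q = 0 + 2ξ₁ − 1ξ₂ = 248 → ξ₂ = (2·286.8 − 248)/1 = 325.5 kmol.
Outlet amounts (n = n₀ + Σ ν·ξ):
  R: 881 − 2(286.8) = 307.5
  Q: 0 + 2(286.8) − 1(325.5) = 248
  U: 0 + 3(325.5) = 976.6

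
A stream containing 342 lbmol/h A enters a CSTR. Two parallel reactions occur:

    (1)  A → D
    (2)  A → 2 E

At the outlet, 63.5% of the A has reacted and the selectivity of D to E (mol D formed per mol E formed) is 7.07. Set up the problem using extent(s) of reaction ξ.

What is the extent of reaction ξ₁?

Conversion of A: A consumed = 0.635 × 342 = 217.2 lbmol/h = 1ξ₁ + 1ξ₂.
Selectivity: 1ξ₁ / (2ξ₂) = 7.07 → ξ₁ = 14.14 ξ₂.
Substitute: (1·14.14 + 1) ξ₂ = 217.2 → ξ₂ = 14.34 lbmol/h, ξ₁ = 202.8 lbmol/h.
Outlet amounts (n = n₀ + Σ ν·ξ):
  A: 342 − 1(202.8) − 1(14.34) = 124.8
  D: 0 + 1(202.8) = 202.8
  E: 0 + 2(14.34) = 28.69

ξ₁ = 203 lbmol/h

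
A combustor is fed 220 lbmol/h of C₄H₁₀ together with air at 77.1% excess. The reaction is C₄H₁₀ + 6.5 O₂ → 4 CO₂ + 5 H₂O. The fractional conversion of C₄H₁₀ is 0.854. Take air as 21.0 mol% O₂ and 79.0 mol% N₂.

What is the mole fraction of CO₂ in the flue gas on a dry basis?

Stoichiometric O₂ = 6.5 × 220 = 1430 lbmol/h; O₂ fed = 1430 × 1.771 = 2533 lbmol/h.
N₂ fed = 2533 × 79/21 = 9527 lbmol/h.
Fuel reacted = 0.854 × 220 → ξ = 187.9 lbmol/h.
Outlet (n = n₀ + ν ξ):
  C₄H₁₀: 220 − 1(187.9) = 32.12
  O₂: 2533 − 6.5(187.9) = 1311
  N₂: 9527 (inert)
  CO₂: 0 + 4(187.9) = 751.5
  H₂O: 0 + 5(187.9) = 939.4
Dry total = 11620 lbmol/h; y_CO₂ (dry) = 751.5 / 11620 = 0.06466.

0.0647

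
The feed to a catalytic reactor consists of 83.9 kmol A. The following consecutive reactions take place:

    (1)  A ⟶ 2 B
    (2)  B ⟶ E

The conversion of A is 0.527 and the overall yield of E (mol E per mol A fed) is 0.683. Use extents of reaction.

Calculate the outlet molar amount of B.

31.1 kmol

Conversion of A: A consumed = 1ξ₁ = 0.527 × 83.9 → ξ₁ = 44.22 kmol.
Yield of E: 1ξ₂ / 83.9 = 0.683 → ξ₂ = 57.3 kmol.
Outlet amounts (n = n₀ + Σ ν·ξ):
  A: 83.9 − 1(44.22) = 39.68
  B: 0 + 2(44.22) − 1(57.3) = 31.13
  E: 0 + 1(57.3) = 57.3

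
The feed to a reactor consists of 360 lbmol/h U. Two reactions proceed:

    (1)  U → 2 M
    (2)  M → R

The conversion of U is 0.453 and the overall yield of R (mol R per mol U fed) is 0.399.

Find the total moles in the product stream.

523 lbmol/h

Conversion of U: U consumed = 1ξ₁ = 0.453 × 360 → ξ₁ = 163.1 lbmol/h.
Yield of R: 1ξ₂ / 360 = 0.399 → ξ₂ = 143.6 lbmol/h.
Outlet amounts (n = n₀ + Σ ν·ξ):
  U: 360 − 1(163.1) = 196.9
  M: 0 + 2(163.1) − 1(143.6) = 182.5
  R: 0 + 1(143.6) = 143.6
Total out = 196.9 + 182.5 + 143.6 = 523.1 lbmol/h.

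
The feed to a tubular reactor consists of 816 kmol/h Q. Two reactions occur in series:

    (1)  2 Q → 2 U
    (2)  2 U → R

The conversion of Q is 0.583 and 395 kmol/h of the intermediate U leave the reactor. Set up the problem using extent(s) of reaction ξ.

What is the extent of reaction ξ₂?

ξ₂ = 40.4 kmol/h

Conversion of Q: Q consumed = 2ξ₁ = 0.583 × 816 → ξ₁ = 237.9 kmol/h.
U balance: n_U = 0 + 2ξ₁ − 2ξ₂ = 395 → ξ₂ = (2·237.9 − 395)/2 = 40.36 kmol/h.
Outlet amounts (n = n₀ + Σ ν·ξ):
  Q: 816 − 2(237.9) = 340.3
  U: 0 + 2(237.9) − 2(40.36) = 395
  R: 0 + 1(40.36) = 40.36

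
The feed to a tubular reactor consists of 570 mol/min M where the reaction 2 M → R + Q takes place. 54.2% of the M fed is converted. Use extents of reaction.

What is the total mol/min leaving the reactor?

M reacted = 0.542 × 570 = 308.9 mol/min; ν_M = −2, so ξ = 308.9/2 = 154.5 mol/min.
Outlet amounts (n = n₀ + ν ξ):
  M: 570 − 2(154.5) = 261.1
  R: 0 + 1(154.5) = 154.5
  Q: 0 + 1(154.5) = 154.5
Total out = 261.1 + 154.5 + 154.5 = 570 mol/min.

570 mol/min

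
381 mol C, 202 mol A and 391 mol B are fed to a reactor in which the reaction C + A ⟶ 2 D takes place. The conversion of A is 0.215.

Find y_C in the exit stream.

0.347

A reacted = 0.215 × 202 = 43.43 mol; ν_A = −1, so ξ = 43.43/1 = 43.43 mol.
Outlet amounts (n = n₀ + ν ξ):
  C: 381 − 1(43.43) = 337.6
  A: 202 − 1(43.43) = 158.6
  D: 0 + 2(43.43) = 86.86
  B: 391 (inert)
Total out = 974 mol; y_C = 337.6 / 974 = 0.3466.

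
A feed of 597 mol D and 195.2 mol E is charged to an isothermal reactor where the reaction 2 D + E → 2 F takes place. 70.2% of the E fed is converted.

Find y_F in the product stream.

0.418

E reacted = 0.702 × 195.2 = 137 mol; ν_E = −1, so ξ = 137/1 = 137 mol.
Outlet amounts (n = n₀ + ν ξ):
  D: 597 − 2(137) = 322.9
  E: 195.2 − 1(137) = 58.17
  F: 0 + 2(137) = 274.1
Total out = 655.2 mol; y_F = 274.1 / 655.2 = 0.4183.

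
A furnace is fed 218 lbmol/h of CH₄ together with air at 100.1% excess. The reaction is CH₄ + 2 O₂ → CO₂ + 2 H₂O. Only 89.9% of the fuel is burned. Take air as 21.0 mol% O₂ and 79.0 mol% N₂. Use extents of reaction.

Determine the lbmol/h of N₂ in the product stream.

3280 lbmol/h

Stoichiometric O₂ = 2 × 218 = 436 lbmol/h; O₂ fed = 436 × 2.001 = 872.4 lbmol/h.
N₂ fed = 872.4 × 79/21 = 3282 lbmol/h.
Fuel reacted = 0.899 × 218 → ξ = 196 lbmol/h.
Outlet (n = n₀ + ν ξ):
  CH₄: 218 − 1(196) = 22.02
  O₂: 872.4 − 2(196) = 480.5
  N₂: 3282 (inert)
  CO₂: 0 + 1(196) = 196
  H₂O: 0 + 2(196) = 392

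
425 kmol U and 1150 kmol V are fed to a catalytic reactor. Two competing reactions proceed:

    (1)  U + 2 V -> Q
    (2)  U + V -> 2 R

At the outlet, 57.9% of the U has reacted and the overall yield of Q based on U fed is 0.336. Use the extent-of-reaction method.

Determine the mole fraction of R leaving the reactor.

Yield of Q: 1ξ₁ / 425 = 0.336 → ξ₁ = 142.8 kmol.
Conversion of U: 1ξ₁ + 1ξ₂ = 0.579 × 425 = 246.1 → ξ₂ = 103.3 kmol.
Outlet amounts (n = n₀ + Σ ν·ξ):
  U: 425 − 1(142.8) − 1(103.3) = 178.9
  V: 1150 − 2(142.8) − 1(103.3) = 761.1
  Q: 0 + 1(142.8) = 142.8
  R: 0 + 2(103.3) = 206.5
Total out = 1289 kmol; y_R = 206.5 / 1289 = 0.1602.

0.16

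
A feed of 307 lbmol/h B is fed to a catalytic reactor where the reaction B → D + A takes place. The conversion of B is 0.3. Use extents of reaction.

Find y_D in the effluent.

B reacted = 0.3 × 307 = 92.1 lbmol/h; ν_B = −1, so ξ = 92.1/1 = 92.1 lbmol/h.
Outlet amounts (n = n₀ + ν ξ):
  B: 307 − 1(92.1) = 214.9
  D: 0 + 1(92.1) = 92.1
  A: 0 + 1(92.1) = 92.1
Total out = 399.1 lbmol/h; y_D = 92.1 / 399.1 = 0.2308.

0.231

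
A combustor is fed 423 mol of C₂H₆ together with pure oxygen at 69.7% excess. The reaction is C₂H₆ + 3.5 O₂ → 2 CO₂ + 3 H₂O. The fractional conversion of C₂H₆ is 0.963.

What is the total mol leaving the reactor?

3140 mol

Stoichiometric O₂ = 3.5 × 423 = 1480 mol; O₂ fed = 1480 × 1.697 = 2512 mol.
Fuel reacted = 0.963 × 423 → ξ = 407.3 mol.
Outlet (n = n₀ + ν ξ):
  C₂H₆: 423 − 1(407.3) = 15.65
  O₂: 2512 − 3.5(407.3) = 1087
  CO₂: 0 + 2(407.3) = 814.7
  H₂O: 0 + 3(407.3) = 1222
Total out = 15.65 + 1087 + 814.7 + 1222 = 3139 mol.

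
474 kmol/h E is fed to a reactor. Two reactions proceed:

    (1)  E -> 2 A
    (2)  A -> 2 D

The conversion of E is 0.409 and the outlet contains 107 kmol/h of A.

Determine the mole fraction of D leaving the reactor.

0.592

Conversion of E: E consumed = 1ξ₁ = 0.409 × 474 → ξ₁ = 193.9 kmol/h.
A balance: n_A = 0 + 2ξ₁ − 1ξ₂ = 107 → ξ₂ = (2·193.9 − 107)/1 = 280.7 kmol/h.
Outlet amounts (n = n₀ + Σ ν·ξ):
  E: 474 − 1(193.9) = 280.1
  A: 0 + 2(193.9) − 1(280.7) = 107
  D: 0 + 2(280.7) = 561.5
Total out = 948.6 kmol/h; y_D = 561.5 / 948.6 = 0.5919.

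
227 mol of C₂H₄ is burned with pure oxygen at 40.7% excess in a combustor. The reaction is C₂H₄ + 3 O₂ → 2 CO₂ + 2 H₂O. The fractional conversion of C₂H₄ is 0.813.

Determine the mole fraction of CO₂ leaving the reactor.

0.311

Stoichiometric O₂ = 3 × 227 = 681 mol; O₂ fed = 681 × 1.407 = 958.2 mol.
Fuel reacted = 0.813 × 227 → ξ = 184.6 mol.
Outlet (n = n₀ + ν ξ):
  C₂H₄: 227 − 1(184.6) = 42.45
  O₂: 958.2 − 3(184.6) = 404.5
  CO₂: 0 + 2(184.6) = 369.1
  H₂O: 0 + 2(184.6) = 369.1
Total out = 1185 mol; y_CO₂ = 369.1 / 1185 = 0.3114.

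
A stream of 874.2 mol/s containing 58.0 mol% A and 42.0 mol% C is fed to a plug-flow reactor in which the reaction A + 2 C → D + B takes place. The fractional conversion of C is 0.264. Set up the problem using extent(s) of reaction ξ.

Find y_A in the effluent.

0.555

C reacted = 0.264 × 367.2 = 96.93 mol/s; ν_C = −2, so ξ = 96.93/2 = 48.47 mol/s.
Outlet amounts (n = n₀ + ν ξ):
  A: 507 − 1(48.47) = 458.6
  C: 367.2 − 2(48.47) = 270.2
  D: 0 + 1(48.47) = 48.47
  B: 0 + 1(48.47) = 48.47
Total out = 825.7 mol/s; y_A = 458.6 / 825.7 = 0.5553.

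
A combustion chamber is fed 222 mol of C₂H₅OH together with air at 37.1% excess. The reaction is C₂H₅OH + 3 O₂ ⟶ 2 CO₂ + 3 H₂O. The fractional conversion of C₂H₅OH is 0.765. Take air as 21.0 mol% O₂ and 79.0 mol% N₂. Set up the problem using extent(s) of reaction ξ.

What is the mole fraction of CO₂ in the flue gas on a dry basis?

Stoichiometric O₂ = 3 × 222 = 666 mol; O₂ fed = 666 × 1.371 = 913.1 mol.
N₂ fed = 913.1 × 79/21 = 3435 mol.
Fuel reacted = 0.765 × 222 → ξ = 169.8 mol.
Outlet (n = n₀ + ν ξ):
  C₂H₅OH: 222 − 1(169.8) = 52.17
  O₂: 913.1 − 3(169.8) = 403.6
  N₂: 3435 (inert)
  CO₂: 0 + 2(169.8) = 339.7
  H₂O: 0 + 3(169.8) = 509.5
Dry total = 4230 mol; y_CO₂ (dry) = 339.7 / 4230 = 0.08029.

0.0803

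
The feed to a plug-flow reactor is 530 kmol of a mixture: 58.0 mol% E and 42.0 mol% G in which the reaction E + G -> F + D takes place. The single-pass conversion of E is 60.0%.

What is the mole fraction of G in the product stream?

0.072

E reacted = 0.6 × 307.4 = 184.4 kmol; ν_E = −1, so ξ = 184.4/1 = 184.4 kmol.
Outlet amounts (n = n₀ + ν ξ):
  E: 307.4 − 1(184.4) = 123
  G: 222.6 − 1(184.4) = 38.16
  F: 0 + 1(184.4) = 184.4
  D: 0 + 1(184.4) = 184.4
Total out = 530 kmol; y_G = 38.16 / 530 = 0.072.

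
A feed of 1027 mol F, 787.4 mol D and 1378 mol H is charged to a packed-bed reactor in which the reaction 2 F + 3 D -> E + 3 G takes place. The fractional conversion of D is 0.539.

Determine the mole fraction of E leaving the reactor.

0.0464

D reacted = 0.539 × 787.4 = 424.4 mol; ν_D = −3, so ξ = 424.4/3 = 141.5 mol.
Outlet amounts (n = n₀ + ν ξ):
  F: 1027 − 2(141.5) = 744.1
  D: 787.4 − 3(141.5) = 363
  E: 0 + 1(141.5) = 141.5
  G: 0 + 3(141.5) = 424.4
  H: 1378 (inert)
Total out = 3051 mol; y_E = 141.5 / 3051 = 0.04637.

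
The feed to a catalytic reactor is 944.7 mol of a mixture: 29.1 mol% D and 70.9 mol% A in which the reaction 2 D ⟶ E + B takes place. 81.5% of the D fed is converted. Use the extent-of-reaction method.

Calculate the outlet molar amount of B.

D reacted = 0.815 × 274.9 = 224 mol; ν_D = −2, so ξ = 224/2 = 112 mol.
Outlet amounts (n = n₀ + ν ξ):
  D: 274.9 − 2(112) = 50.86
  E: 0 + 1(112) = 112
  B: 0 + 1(112) = 112
  A: 669.8 (inert)

112 mol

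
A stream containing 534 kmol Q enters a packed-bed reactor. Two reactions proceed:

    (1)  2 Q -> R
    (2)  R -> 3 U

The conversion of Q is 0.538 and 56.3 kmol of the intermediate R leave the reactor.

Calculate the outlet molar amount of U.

Conversion of Q: Q consumed = 2ξ₁ = 0.538 × 534 → ξ₁ = 143.6 kmol.
R balance: n_R = 0 + 1ξ₁ − 1ξ₂ = 56.3 → ξ₂ = (1·143.6 − 56.3)/1 = 87.35 kmol.
Outlet amounts (n = n₀ + Σ ν·ξ):
  Q: 534 − 2(143.6) = 246.7
  R: 0 + 1(143.6) − 1(87.35) = 56.3
  U: 0 + 3(87.35) = 262

262 kmol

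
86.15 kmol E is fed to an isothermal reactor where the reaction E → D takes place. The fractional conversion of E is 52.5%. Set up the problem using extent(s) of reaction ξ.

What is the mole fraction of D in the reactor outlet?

0.525

E reacted = 0.525 × 86.15 = 45.23 kmol; ν_E = −1, so ξ = 45.23/1 = 45.23 kmol.
Outlet amounts (n = n₀ + ν ξ):
  E: 86.15 − 1(45.23) = 40.92
  D: 0 + 1(45.23) = 45.23
Total out = 86.15 kmol; y_D = 45.23 / 86.15 = 0.525.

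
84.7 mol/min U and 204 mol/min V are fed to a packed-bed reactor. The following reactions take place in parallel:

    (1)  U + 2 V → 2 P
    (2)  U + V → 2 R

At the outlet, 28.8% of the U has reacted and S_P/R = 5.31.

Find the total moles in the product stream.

Conversion of U: U consumed = 0.288 × 84.7 = 24.39 mol/min = 1ξ₁ + 1ξ₂.
Selectivity: 2ξ₁ / (2ξ₂) = 5.31 → ξ₁ = 5.31 ξ₂.
Substitute: (1·5.31 + 1) ξ₂ = 24.39 → ξ₂ = 3.866 mol/min, ξ₁ = 20.53 mol/min.
Outlet amounts (n = n₀ + Σ ν·ξ):
  U: 84.7 − 1(20.53) − 1(3.866) = 60.31
  V: 204 − 2(20.53) − 1(3.866) = 159.1
  P: 0 + 2(20.53) = 41.06
  R: 0 + 2(3.866) = 7.732
Total out = 60.31 + 159.1 + 41.06 + 7.732 = 268.2 mol/min.

268 mol/min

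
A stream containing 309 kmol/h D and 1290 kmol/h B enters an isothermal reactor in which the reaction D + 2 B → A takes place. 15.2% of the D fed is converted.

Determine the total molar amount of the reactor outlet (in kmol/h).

D reacted = 0.152 × 309 = 46.97 kmol/h; ν_D = −1, so ξ = 46.97/1 = 46.97 kmol/h.
Outlet amounts (n = n₀ + ν ξ):
  D: 309 − 1(46.97) = 262
  B: 1290 − 2(46.97) = 1196
  A: 0 + 1(46.97) = 46.97
Total out = 262 + 1196 + 46.97 = 1505 kmol/h.

1510 kmol/h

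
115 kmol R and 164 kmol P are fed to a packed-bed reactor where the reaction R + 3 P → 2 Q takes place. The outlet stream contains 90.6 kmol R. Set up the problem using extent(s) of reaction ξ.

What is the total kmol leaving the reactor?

230 kmol

For R: n = n₀ − 1ξ → 90.6 = 115 − 1ξ, giving ξ = 24.4 kmol.
Outlet amounts (n = n₀ + ν ξ):
  R: 115 − 1(24.4) = 90.6
  P: 164 − 3(24.4) = 90.8
  Q: 0 + 2(24.4) = 48.8
Total out = 90.6 + 90.8 + 48.8 = 230.2 kmol.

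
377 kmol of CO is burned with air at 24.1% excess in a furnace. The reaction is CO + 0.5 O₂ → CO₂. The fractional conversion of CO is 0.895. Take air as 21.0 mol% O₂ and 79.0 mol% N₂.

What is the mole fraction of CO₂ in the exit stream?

Stoichiometric O₂ = 0.5 × 377 = 188.5 kmol; O₂ fed = 188.5 × 1.241 = 233.9 kmol.
N₂ fed = 233.9 × 79/21 = 880 kmol.
Fuel reacted = 0.895 × 377 → ξ = 337.4 kmol.
Outlet (n = n₀ + ν ξ):
  CO: 377 − 1(337.4) = 39.58
  O₂: 233.9 − 0.5(337.4) = 65.22
  N₂: 880 (inert)
  CO₂: 0 + 1(337.4) = 337.4
Total out = 1322 kmol; y_CO₂ = 337.4 / 1322 = 0.2552.

0.255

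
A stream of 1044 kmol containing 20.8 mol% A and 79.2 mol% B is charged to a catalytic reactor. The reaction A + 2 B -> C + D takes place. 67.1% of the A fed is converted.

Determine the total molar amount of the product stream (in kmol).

A reacted = 0.671 × 217.2 = 145.7 kmol; ν_A = −1, so ξ = 145.7/1 = 145.7 kmol.
Outlet amounts (n = n₀ + ν ξ):
  A: 217.2 − 1(145.7) = 71.44
  B: 826.8 − 2(145.7) = 535.4
  C: 0 + 1(145.7) = 145.7
  D: 0 + 1(145.7) = 145.7
Total out = 71.44 + 535.4 + 145.7 + 145.7 = 898.3 kmol.

898 kmol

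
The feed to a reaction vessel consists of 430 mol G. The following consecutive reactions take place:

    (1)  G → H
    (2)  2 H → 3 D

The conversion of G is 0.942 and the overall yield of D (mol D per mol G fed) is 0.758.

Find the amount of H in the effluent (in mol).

Conversion of G: G consumed = 1ξ₁ = 0.942 × 430 → ξ₁ = 405.1 mol.
Yield of D: 3ξ₂ / 430 = 0.758 → ξ₂ = 108.6 mol.
Outlet amounts (n = n₀ + Σ ν·ξ):
  G: 430 − 1(405.1) = 24.94
  H: 0 + 1(405.1) − 2(108.6) = 187.8
  D: 0 + 3(108.6) = 325.9

188 mol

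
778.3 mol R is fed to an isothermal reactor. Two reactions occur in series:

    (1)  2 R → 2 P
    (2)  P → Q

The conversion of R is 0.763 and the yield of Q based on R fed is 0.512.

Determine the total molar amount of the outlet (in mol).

778 mol

Conversion of R: R consumed = 2ξ₁ = 0.763 × 778.3 → ξ₁ = 296.9 mol.
Yield of Q: 1ξ₂ / 778.3 = 0.512 → ξ₂ = 398.5 mol.
Outlet amounts (n = n₀ + Σ ν·ξ):
  R: 778.3 − 2(296.9) = 184.5
  P: 0 + 2(296.9) − 1(398.5) = 195.4
  Q: 0 + 1(398.5) = 398.5
Total out = 184.5 + 195.4 + 398.5 = 778.3 mol.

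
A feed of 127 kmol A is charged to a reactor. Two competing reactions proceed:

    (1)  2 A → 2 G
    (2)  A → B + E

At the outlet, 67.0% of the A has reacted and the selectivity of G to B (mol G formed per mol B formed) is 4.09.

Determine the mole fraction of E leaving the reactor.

0.116

Conversion of A: A consumed = 0.67 × 127 = 85.09 kmol = 2ξ₁ + 1ξ₂.
Selectivity: 2ξ₁ / (1ξ₂) = 4.09 → ξ₁ = 2.045 ξ₂.
Substitute: (2·2.045 + 1) ξ₂ = 85.09 → ξ₂ = 16.72 kmol, ξ₁ = 34.19 kmol.
Outlet amounts (n = n₀ + Σ ν·ξ):
  A: 127 − 2(34.19) − 1(16.72) = 41.91
  G: 0 + 2(34.19) = 68.37
  B: 0 + 1(16.72) = 16.72
  E: 0 + 1(16.72) = 16.72
Total out = 143.7 kmol; y_E = 16.72 / 143.7 = 0.1163.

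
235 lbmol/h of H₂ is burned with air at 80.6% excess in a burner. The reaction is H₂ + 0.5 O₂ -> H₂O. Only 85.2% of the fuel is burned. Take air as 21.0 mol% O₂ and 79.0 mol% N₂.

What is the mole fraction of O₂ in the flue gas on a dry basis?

0.119

Stoichiometric O₂ = 0.5 × 235 = 117.5 lbmol/h; O₂ fed = 117.5 × 1.806 = 212.2 lbmol/h.
N₂ fed = 212.2 × 79/21 = 798.3 lbmol/h.
Fuel reacted = 0.852 × 235 → ξ = 200.2 lbmol/h.
Outlet (n = n₀ + ν ξ):
  H₂: 235 − 1(200.2) = 34.78
  O₂: 212.2 − 0.5(200.2) = 112.1
  N₂: 798.3 (inert)
  H₂O: 0 + 1(200.2) = 200.2
Dry total = 945.2 lbmol/h; y_O₂ (dry) = 112.1 / 945.2 = 0.1186.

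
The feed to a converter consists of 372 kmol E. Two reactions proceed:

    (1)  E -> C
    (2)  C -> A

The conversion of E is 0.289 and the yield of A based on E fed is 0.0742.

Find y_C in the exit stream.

Conversion of E: E consumed = 1ξ₁ = 0.289 × 372 → ξ₁ = 107.5 kmol.
Yield of A: 1ξ₂ / 372 = 0.0742 → ξ₂ = 27.6 kmol.
Outlet amounts (n = n₀ + Σ ν·ξ):
  E: 372 − 1(107.5) = 264.5
  C: 0 + 1(107.5) − 1(27.6) = 79.91
  A: 0 + 1(27.6) = 27.6
Total out = 372 kmol; y_C = 79.91 / 372 = 0.2148.

0.215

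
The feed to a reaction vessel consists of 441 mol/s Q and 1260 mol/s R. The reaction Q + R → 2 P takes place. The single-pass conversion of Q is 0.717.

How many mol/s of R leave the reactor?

944 mol/s

Q reacted = 0.717 × 441 = 316.2 mol/s; ν_Q = −1, so ξ = 316.2/1 = 316.2 mol/s.
Outlet amounts (n = n₀ + ν ξ):
  Q: 441 − 1(316.2) = 124.8
  R: 1260 − 1(316.2) = 943.8
  P: 0 + 2(316.2) = 632.4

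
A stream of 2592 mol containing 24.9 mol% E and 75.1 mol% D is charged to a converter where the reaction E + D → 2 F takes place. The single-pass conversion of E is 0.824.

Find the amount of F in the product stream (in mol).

E reacted = 0.824 × 645.4 = 531.8 mol; ν_E = −1, so ξ = 531.8/1 = 531.8 mol.
Outlet amounts (n = n₀ + ν ξ):
  E: 645.4 − 1(531.8) = 113.6
  D: 1947 − 1(531.8) = 1415
  F: 0 + 2(531.8) = 1064

1060 mol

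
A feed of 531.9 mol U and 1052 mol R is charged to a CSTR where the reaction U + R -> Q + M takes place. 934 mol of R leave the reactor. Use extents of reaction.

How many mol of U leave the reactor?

For R: n = n₀ − 1ξ → 934 = 1052 − 1ξ, giving ξ = 118 mol.
Outlet amounts (n = n₀ + ν ξ):
  U: 531.9 − 1(118) = 413.9
  R: 1052 − 1(118) = 934
  Q: 0 + 1(118) = 118
  M: 0 + 1(118) = 118

414 mol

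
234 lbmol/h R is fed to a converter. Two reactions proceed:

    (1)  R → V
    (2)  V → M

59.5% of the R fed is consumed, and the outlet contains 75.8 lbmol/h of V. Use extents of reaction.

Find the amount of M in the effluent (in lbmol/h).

63.4 lbmol/h

Conversion of R: R consumed = 1ξ₁ = 0.595 × 234 → ξ₁ = 139.2 lbmol/h.
V balance: n_V = 0 + 1ξ₁ − 1ξ₂ = 75.8 → ξ₂ = (1·139.2 − 75.8)/1 = 63.43 lbmol/h.
Outlet amounts (n = n₀ + Σ ν·ξ):
  R: 234 − 1(139.2) = 94.77
  V: 0 + 1(139.2) − 1(63.43) = 75.8
  M: 0 + 1(63.43) = 63.43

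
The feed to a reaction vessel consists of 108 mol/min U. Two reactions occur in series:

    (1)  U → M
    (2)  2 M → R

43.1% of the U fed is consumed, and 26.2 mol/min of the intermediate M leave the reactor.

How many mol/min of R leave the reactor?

10.2 mol/min

Conversion of U: U consumed = 1ξ₁ = 0.431 × 108 → ξ₁ = 46.55 mol/min.
M balance: n_M = 0 + 1ξ₁ − 2ξ₂ = 26.2 → ξ₂ = (1·46.55 − 26.2)/2 = 10.17 mol/min.
Outlet amounts (n = n₀ + Σ ν·ξ):
  U: 108 − 1(46.55) = 61.45
  M: 0 + 1(46.55) − 2(10.17) = 26.2
  R: 0 + 1(10.17) = 10.17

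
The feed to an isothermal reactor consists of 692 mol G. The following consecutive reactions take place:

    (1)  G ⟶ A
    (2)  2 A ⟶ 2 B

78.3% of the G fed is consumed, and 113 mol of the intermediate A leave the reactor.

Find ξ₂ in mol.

Conversion of G: G consumed = 1ξ₁ = 0.783 × 692 → ξ₁ = 541.8 mol.
A balance: n_A = 0 + 1ξ₁ − 2ξ₂ = 113 → ξ₂ = (1·541.8 − 113)/2 = 214.4 mol.
Outlet amounts (n = n₀ + Σ ν·ξ):
  G: 692 − 1(541.8) = 150.2
  A: 0 + 1(541.8) − 2(214.4) = 113
  B: 0 + 2(214.4) = 428.8

ξ₂ = 214 mol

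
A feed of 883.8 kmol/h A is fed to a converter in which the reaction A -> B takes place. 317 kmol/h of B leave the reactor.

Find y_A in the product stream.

For B: n = n₀ + 1ξ → 317 = 0 + 1ξ, giving ξ = 317 kmol/h.
Outlet amounts (n = n₀ + ν ξ):
  A: 883.8 − 1(317) = 566.8
  B: 0 + 1(317) = 317
Total out = 883.8 kmol/h; y_A = 566.8 / 883.8 = 0.6413.

0.641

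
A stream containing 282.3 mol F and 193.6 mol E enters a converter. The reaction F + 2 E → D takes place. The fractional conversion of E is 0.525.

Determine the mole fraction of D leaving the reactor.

0.136

E reacted = 0.525 × 193.6 = 101.6 mol; ν_E = −2, so ξ = 101.6/2 = 50.82 mol.
Outlet amounts (n = n₀ + ν ξ):
  F: 282.3 − 1(50.82) = 231.5
  E: 193.6 − 2(50.82) = 91.96
  D: 0 + 1(50.82) = 50.82
Total out = 374.3 mol; y_D = 50.82 / 374.3 = 0.1358.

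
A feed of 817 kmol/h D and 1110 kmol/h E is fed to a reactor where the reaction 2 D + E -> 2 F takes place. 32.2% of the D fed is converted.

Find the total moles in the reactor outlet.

D reacted = 0.322 × 817 = 263.1 kmol/h; ν_D = −2, so ξ = 263.1/2 = 131.5 kmol/h.
Outlet amounts (n = n₀ + ν ξ):
  D: 817 − 2(131.5) = 553.9
  E: 1110 − 1(131.5) = 978.5
  F: 0 + 2(131.5) = 263.1
Total out = 553.9 + 978.5 + 263.1 = 1795 kmol/h.

1800 kmol/h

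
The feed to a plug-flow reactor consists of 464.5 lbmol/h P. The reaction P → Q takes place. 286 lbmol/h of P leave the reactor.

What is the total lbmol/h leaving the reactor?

464 lbmol/h

For P: n = n₀ − 1ξ → 286 = 464.5 − 1ξ, giving ξ = 178.5 lbmol/h.
Outlet amounts (n = n₀ + ν ξ):
  P: 464.5 − 1(178.5) = 286
  Q: 0 + 1(178.5) = 178.5
Total out = 286 + 178.5 = 464.5 lbmol/h.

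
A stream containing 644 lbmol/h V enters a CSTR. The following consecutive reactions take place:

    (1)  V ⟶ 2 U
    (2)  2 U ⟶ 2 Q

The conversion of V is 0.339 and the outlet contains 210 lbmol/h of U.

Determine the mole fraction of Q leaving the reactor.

Conversion of V: V consumed = 1ξ₁ = 0.339 × 644 → ξ₁ = 218.3 lbmol/h.
U balance: n_U = 0 + 2ξ₁ − 2ξ₂ = 210 → ξ₂ = (2·218.3 − 210)/2 = 113.3 lbmol/h.
Outlet amounts (n = n₀ + Σ ν·ξ):
  V: 644 − 1(218.3) = 425.7
  U: 0 + 2(218.3) − 2(113.3) = 210
  Q: 0 + 2(113.3) = 226.6
Total out = 862.3 lbmol/h; y_Q = 226.6 / 862.3 = 0.2628.

0.263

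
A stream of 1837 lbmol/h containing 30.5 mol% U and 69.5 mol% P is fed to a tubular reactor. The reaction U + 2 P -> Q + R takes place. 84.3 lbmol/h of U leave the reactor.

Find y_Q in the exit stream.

0.35

For U: n = n₀ − 1ξ → 84.3 = 560.3 − 1ξ, giving ξ = 476 lbmol/h.
Outlet amounts (n = n₀ + ν ξ):
  U: 560.3 − 1(476) = 84.3
  P: 1277 − 2(476) = 324.7
  Q: 0 + 1(476) = 476
  R: 0 + 1(476) = 476
Total out = 1361 lbmol/h; y_Q = 476 / 1361 = 0.3497.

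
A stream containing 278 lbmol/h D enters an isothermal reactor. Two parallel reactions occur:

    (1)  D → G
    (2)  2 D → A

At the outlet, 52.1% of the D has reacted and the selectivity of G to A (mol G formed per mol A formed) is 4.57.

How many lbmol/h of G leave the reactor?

101 lbmol/h

Conversion of D: D consumed = 0.521 × 278 = 144.8 lbmol/h = 1ξ₁ + 2ξ₂.
Selectivity: 1ξ₁ / (1ξ₂) = 4.57 → ξ₁ = 4.57 ξ₂.
Substitute: (1·4.57 + 2) ξ₂ = 144.8 → ξ₂ = 22.05 lbmol/h, ξ₁ = 100.7 lbmol/h.
Outlet amounts (n = n₀ + Σ ν·ξ):
  D: 278 − 1(100.7) − 2(22.05) = 133.2
  G: 0 + 1(100.7) = 100.7
  A: 0 + 1(22.05) = 22.05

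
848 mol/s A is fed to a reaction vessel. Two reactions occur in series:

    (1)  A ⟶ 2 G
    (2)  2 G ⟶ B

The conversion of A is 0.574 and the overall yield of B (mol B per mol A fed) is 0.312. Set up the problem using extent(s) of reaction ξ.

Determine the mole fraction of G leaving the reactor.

Conversion of A: A consumed = 1ξ₁ = 0.574 × 848 → ξ₁ = 486.8 mol/s.
Yield of B: 1ξ₂ / 848 = 0.312 → ξ₂ = 264.6 mol/s.
Outlet amounts (n = n₀ + Σ ν·ξ):
  A: 848 − 1(486.8) = 361.2
  G: 0 + 2(486.8) − 2(264.6) = 444.4
  B: 0 + 1(264.6) = 264.6
Total out = 1070 mol/s; y_G = 444.4 / 1070 = 0.4152.

0.415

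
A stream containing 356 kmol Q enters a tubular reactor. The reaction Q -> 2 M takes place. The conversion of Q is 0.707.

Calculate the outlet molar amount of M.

Q reacted = 0.707 × 356 = 251.7 kmol; ν_Q = −1, so ξ = 251.7/1 = 251.7 kmol.
Outlet amounts (n = n₀ + ν ξ):
  Q: 356 − 1(251.7) = 104.3
  M: 0 + 2(251.7) = 503.4

503 kmol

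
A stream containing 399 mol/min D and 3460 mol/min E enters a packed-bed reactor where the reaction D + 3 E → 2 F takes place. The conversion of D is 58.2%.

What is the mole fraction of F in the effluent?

0.137

D reacted = 0.582 × 399 = 232.2 mol/min; ν_D = −1, so ξ = 232.2/1 = 232.2 mol/min.
Outlet amounts (n = n₀ + ν ξ):
  D: 399 − 1(232.2) = 166.8
  E: 3460 − 3(232.2) = 2763
  F: 0 + 2(232.2) = 464.4
Total out = 3395 mol/min; y_F = 464.4 / 3395 = 0.1368.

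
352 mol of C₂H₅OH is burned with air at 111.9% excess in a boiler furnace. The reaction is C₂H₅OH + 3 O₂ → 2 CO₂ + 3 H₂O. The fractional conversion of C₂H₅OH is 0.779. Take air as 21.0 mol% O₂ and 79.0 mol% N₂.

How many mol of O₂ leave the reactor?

Stoichiometric O₂ = 3 × 352 = 1056 mol; O₂ fed = 1056 × 2.119 = 2238 mol.
N₂ fed = 2238 × 79/21 = 8418 mol.
Fuel reacted = 0.779 × 352 → ξ = 274.2 mol.
Outlet (n = n₀ + ν ξ):
  C₂H₅OH: 352 − 1(274.2) = 77.79
  O₂: 2238 − 3(274.2) = 1415
  N₂: 8418 (inert)
  CO₂: 0 + 2(274.2) = 548.4
  H₂O: 0 + 3(274.2) = 822.6

1420 mol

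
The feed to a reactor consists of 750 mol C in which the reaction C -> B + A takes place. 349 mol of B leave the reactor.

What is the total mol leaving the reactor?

For B: n = n₀ + 1ξ → 349 = 0 + 1ξ, giving ξ = 349 mol.
Outlet amounts (n = n₀ + ν ξ):
  C: 750 − 1(349) = 401
  B: 0 + 1(349) = 349
  A: 0 + 1(349) = 349
Total out = 401 + 349 + 349 = 1099 mol.

1100 mol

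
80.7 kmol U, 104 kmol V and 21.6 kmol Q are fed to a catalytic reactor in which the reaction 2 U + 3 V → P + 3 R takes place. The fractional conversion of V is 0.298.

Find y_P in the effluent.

0.0527

V reacted = 0.298 × 104 = 30.99 kmol; ν_V = −3, so ξ = 30.99/3 = 10.33 kmol.
Outlet amounts (n = n₀ + ν ξ):
  U: 80.7 − 2(10.33) = 60.04
  V: 104 − 3(10.33) = 73.01
  P: 0 + 1(10.33) = 10.33
  R: 0 + 3(10.33) = 30.99
  Q: 21.6 (inert)
Total out = 196 kmol; y_P = 10.33 / 196 = 0.05272.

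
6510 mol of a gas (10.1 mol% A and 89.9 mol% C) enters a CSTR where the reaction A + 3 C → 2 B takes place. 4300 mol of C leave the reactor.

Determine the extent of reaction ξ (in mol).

ξ = 517 mol

For C: n = n₀ − 3ξ → 4300 = 5852 − 3ξ, giving ξ = 517.5 mol.
Outlet amounts (n = n₀ + ν ξ):
  A: 657.5 − 1(517.5) = 140
  C: 5852 − 3(517.5) = 4300
  B: 0 + 2(517.5) = 1035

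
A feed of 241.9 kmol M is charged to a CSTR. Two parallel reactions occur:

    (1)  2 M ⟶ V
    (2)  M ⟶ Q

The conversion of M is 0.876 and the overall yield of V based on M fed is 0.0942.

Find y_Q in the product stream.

0.759

Yield of V: 1ξ₁ / 241.9 = 0.0942 → ξ₁ = 22.79 kmol.
Conversion of M: 2ξ₁ + 1ξ₂ = 0.876 × 241.9 = 211.9 → ξ₂ = 166.3 kmol.
Outlet amounts (n = n₀ + Σ ν·ξ):
  M: 241.9 − 2(22.79) − 1(166.3) = 30
  V: 0 + 1(22.79) = 22.79
  Q: 0 + 1(166.3) = 166.3
Total out = 219.1 kmol; y_Q = 166.3 / 219.1 = 0.7591.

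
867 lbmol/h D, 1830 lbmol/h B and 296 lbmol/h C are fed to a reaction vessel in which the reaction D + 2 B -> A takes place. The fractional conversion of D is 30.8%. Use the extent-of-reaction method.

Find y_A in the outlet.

D reacted = 0.308 × 867 = 267 lbmol/h; ν_D = −1, so ξ = 267/1 = 267 lbmol/h.
Outlet amounts (n = n₀ + ν ξ):
  D: 867 − 1(267) = 600
  B: 1830 − 2(267) = 1296
  A: 0 + 1(267) = 267
  C: 296 (inert)
Total out = 2459 lbmol/h; y_A = 267 / 2459 = 0.1086.

0.109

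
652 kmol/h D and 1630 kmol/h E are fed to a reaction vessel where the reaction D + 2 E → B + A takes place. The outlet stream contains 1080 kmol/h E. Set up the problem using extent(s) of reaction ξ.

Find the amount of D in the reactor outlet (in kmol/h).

For E: n = n₀ − 2ξ → 1080 = 1630 − 2ξ, giving ξ = 275 kmol/h.
Outlet amounts (n = n₀ + ν ξ):
  D: 652 − 1(275) = 377
  E: 1630 − 2(275) = 1080
  B: 0 + 1(275) = 275
  A: 0 + 1(275) = 275

377 kmol/h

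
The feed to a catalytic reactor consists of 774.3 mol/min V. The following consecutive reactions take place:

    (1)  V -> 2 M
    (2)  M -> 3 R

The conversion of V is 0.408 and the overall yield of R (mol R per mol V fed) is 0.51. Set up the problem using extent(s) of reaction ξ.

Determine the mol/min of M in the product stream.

500 mol/min

Conversion of V: V consumed = 1ξ₁ = 0.408 × 774.3 → ξ₁ = 315.9 mol/min.
Yield of R: 3ξ₂ / 774.3 = 0.51 → ξ₂ = 131.6 mol/min.
Outlet amounts (n = n₀ + Σ ν·ξ):
  V: 774.3 − 1(315.9) = 458.4
  M: 0 + 2(315.9) − 1(131.6) = 500.2
  R: 0 + 3(131.6) = 394.9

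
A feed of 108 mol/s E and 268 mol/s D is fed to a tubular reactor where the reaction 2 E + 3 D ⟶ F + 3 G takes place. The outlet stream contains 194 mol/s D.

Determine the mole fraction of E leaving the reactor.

For D: n = n₀ − 3ξ → 194 = 268 − 3ξ, giving ξ = 24.67 mol/s.
Outlet amounts (n = n₀ + ν ξ):
  E: 108 − 2(24.67) = 58.67
  D: 268 − 3(24.67) = 194
  F: 0 + 1(24.67) = 24.67
  G: 0 + 3(24.67) = 74
Total out = 351.3 mol/s; y_E = 58.67 / 351.3 = 0.167.

0.167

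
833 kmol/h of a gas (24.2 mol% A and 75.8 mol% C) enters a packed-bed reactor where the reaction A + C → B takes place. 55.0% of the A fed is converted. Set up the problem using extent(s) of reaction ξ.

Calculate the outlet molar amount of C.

521 kmol/h

A reacted = 0.55 × 201.6 = 110.9 kmol/h; ν_A = −1, so ξ = 110.9/1 = 110.9 kmol/h.
Outlet amounts (n = n₀ + ν ξ):
  A: 201.6 − 1(110.9) = 90.71
  C: 631.4 − 1(110.9) = 520.5
  B: 0 + 1(110.9) = 110.9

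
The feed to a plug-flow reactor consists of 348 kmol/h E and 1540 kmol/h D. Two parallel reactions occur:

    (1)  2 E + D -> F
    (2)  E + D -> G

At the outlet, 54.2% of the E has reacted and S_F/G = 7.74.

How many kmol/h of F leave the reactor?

Conversion of E: E consumed = 0.542 × 348 = 188.6 kmol/h = 2ξ₁ + 1ξ₂.
Selectivity: 1ξ₁ / (1ξ₂) = 7.74 → ξ₁ = 7.74 ξ₂.
Substitute: (2·7.74 + 1) ξ₂ = 188.6 → ξ₂ = 11.45 kmol/h, ξ₁ = 88.59 kmol/h.
Outlet amounts (n = n₀ + Σ ν·ξ):
  E: 348 − 2(88.59) − 1(11.45) = 159.4
  D: 1540 − 1(88.59) − 1(11.45) = 1440
  F: 0 + 1(88.59) = 88.59
  G: 0 + 1(11.45) = 11.45

88.6 kmol/h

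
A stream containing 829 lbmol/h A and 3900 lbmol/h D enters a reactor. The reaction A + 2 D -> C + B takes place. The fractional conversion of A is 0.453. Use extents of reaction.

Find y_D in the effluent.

0.723

A reacted = 0.453 × 829 = 375.5 lbmol/h; ν_A = −1, so ξ = 375.5/1 = 375.5 lbmol/h.
Outlet amounts (n = n₀ + ν ξ):
  A: 829 − 1(375.5) = 453.5
  D: 3900 − 2(375.5) = 3149
  C: 0 + 1(375.5) = 375.5
  B: 0 + 1(375.5) = 375.5
Total out = 4353 lbmol/h; y_D = 3149 / 4353 = 0.7233.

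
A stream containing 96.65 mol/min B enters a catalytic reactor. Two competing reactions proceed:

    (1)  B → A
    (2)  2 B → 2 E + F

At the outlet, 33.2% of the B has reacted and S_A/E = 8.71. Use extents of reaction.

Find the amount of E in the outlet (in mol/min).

Conversion of B: B consumed = 0.332 × 96.65 = 32.09 mol/min = 1ξ₁ + 2ξ₂.
Selectivity: 1ξ₁ / (2ξ₂) = 8.71 → ξ₁ = 17.42 ξ₂.
Substitute: (1·17.42 + 2) ξ₂ = 32.09 → ξ₂ = 1.652 mol/min, ξ₁ = 28.78 mol/min.
Outlet amounts (n = n₀ + Σ ν·ξ):
  B: 96.65 − 1(28.78) − 2(1.652) = 64.56
  A: 0 + 1(28.78) = 28.78
  E: 0 + 2(1.652) = 3.305
  F: 0 + 1(1.652) = 1.652

3.3 mol/min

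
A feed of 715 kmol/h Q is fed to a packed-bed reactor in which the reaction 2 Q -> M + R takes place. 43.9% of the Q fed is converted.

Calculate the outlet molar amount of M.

Q reacted = 0.439 × 715 = 313.9 kmol/h; ν_Q = −2, so ξ = 313.9/2 = 156.9 kmol/h.
Outlet amounts (n = n₀ + ν ξ):
  Q: 715 − 2(156.9) = 401.1
  M: 0 + 1(156.9) = 156.9
  R: 0 + 1(156.9) = 156.9

157 kmol/h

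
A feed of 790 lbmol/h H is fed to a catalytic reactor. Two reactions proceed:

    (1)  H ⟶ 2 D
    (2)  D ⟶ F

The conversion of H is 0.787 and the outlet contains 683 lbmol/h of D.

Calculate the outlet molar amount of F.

Conversion of H: H consumed = 1ξ₁ = 0.787 × 790 → ξ₁ = 621.7 lbmol/h.
D balance: n_D = 0 + 2ξ₁ − 1ξ₂ = 683 → ξ₂ = (2·621.7 − 683)/1 = 560.5 lbmol/h.
Outlet amounts (n = n₀ + Σ ν·ξ):
  H: 790 − 1(621.7) = 168.3
  D: 0 + 2(621.7) − 1(560.5) = 683
  F: 0 + 1(560.5) = 560.5

560 lbmol/h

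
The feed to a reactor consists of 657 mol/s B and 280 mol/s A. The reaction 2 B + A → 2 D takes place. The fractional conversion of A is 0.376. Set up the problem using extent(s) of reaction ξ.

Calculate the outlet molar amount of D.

211 mol/s

A reacted = 0.376 × 280 = 105.3 mol/s; ν_A = −1, so ξ = 105.3/1 = 105.3 mol/s.
Outlet amounts (n = n₀ + ν ξ):
  B: 657 − 2(105.3) = 446.4
  A: 280 − 1(105.3) = 174.7
  D: 0 + 2(105.3) = 210.6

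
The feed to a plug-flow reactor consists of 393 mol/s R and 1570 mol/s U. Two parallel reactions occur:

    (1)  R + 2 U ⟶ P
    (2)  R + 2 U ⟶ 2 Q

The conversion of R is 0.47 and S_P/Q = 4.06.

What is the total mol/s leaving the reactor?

1610 mol/s

Conversion of R: R consumed = 0.47 × 393 = 184.7 mol/s = 1ξ₁ + 1ξ₂.
Selectivity: 1ξ₁ / (2ξ₂) = 4.06 → ξ₁ = 8.12 ξ₂.
Substitute: (1·8.12 + 1) ξ₂ = 184.7 → ξ₂ = 20.25 mol/s, ξ₁ = 164.5 mol/s.
Outlet amounts (n = n₀ + Σ ν·ξ):
  R: 393 − 1(164.5) − 1(20.25) = 208.3
  U: 1570 − 2(164.5) − 2(20.25) = 1201
  P: 0 + 1(164.5) = 164.5
  Q: 0 + 2(20.25) = 40.51
Total out = 208.3 + 1201 + 164.5 + 40.51 = 1614 mol/s.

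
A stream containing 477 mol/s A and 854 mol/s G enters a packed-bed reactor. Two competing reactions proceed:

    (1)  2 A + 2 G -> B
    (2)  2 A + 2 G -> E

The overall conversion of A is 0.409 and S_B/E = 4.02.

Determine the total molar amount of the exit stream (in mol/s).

1040 mol/s

Conversion of A: A consumed = 0.409 × 477 = 195.1 mol/s = 2ξ₁ + 2ξ₂.
Selectivity: 1ξ₁ / (1ξ₂) = 4.02 → ξ₁ = 4.02 ξ₂.
Substitute: (2·4.02 + 2) ξ₂ = 195.1 → ξ₂ = 19.43 mol/s, ξ₁ = 78.11 mol/s.
Outlet amounts (n = n₀ + Σ ν·ξ):
  A: 477 − 2(78.11) − 2(19.43) = 281.9
  G: 854 − 2(78.11) − 2(19.43) = 658.9
  B: 0 + 1(78.11) = 78.11
  E: 0 + 1(19.43) = 19.43
Total out = 281.9 + 658.9 + 78.11 + 19.43 = 1038 mol/s.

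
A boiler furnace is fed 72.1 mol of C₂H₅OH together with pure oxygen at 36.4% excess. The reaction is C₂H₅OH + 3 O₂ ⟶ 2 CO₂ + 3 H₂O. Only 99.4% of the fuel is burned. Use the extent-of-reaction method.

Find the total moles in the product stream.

439 mol

Stoichiometric O₂ = 3 × 72.1 = 216.3 mol; O₂ fed = 216.3 × 1.364 = 295 mol.
Fuel reacted = 0.994 × 72.1 → ξ = 71.67 mol.
Outlet (n = n₀ + ν ξ):
  C₂H₅OH: 72.1 − 1(71.67) = 0.4326
  O₂: 295 − 3(71.67) = 80.03
  CO₂: 0 + 2(71.67) = 143.3
  H₂O: 0 + 3(71.67) = 215
Total out = 0.4326 + 80.03 + 143.3 + 215 = 438.8 mol.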